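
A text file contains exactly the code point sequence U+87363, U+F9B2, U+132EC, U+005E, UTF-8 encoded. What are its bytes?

F2 87 8D A3 EF A6 B2 F0 93 8B AC 5E

U+87363: 4-byte form → F2 87 8D A3.
U+F9B2: 3-byte form → EF A6 B2.
U+132EC: 4-byte form → F0 93 8B AC.
U+005E: 1-byte form → 5E.
Concatenated (12 bytes): F2 87 8D A3 EF A6 B2 F0 93 8B AC 5E.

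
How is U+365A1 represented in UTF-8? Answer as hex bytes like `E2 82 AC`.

F0 B6 96 A1

U+365A1 = 0x365A1 = 222625 decimal. In range U+10000–U+10FFFF → 4-byte form: 11110xxx 10xxxxxx 10xxxxxx 10xxxxxx.
Binary (21 bits): 000110110010110100001.
Split 3+6+6+6: 000 | 110110 | 010110 | 100001.
Byte 1: 11110000 = 0xF0.
Byte 2: 10110110 = 0xB6.
Byte 3: 10010110 = 0x96.
Byte 4: 10100001 = 0xA1.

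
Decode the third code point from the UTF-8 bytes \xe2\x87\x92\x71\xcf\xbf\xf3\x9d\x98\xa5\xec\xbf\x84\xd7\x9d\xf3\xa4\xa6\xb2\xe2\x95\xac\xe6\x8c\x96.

U+03FF

Offset 0: leading byte 0xE2 = 11100010 → 3-byte char #1 = E2 87 92.
Offset 3: leading byte 0x71 = 01110001 → 1-byte char #2 = 71.
Offset 4: leading byte 0xCF = 11001111 → 2-byte char #3 = CF BF.
Leading byte 0xCF = 11001111 matches 110xxxxx → 2-byte sequence.
Byte 1: 0xCF = 11001111, payload 01111 (5 bits).
Byte 2: 0xBF = 10111111 (10xxxxxx ✓), payload 111111.
Concatenate: 01111111111 = 0x3FF (11 bits → U+03FF).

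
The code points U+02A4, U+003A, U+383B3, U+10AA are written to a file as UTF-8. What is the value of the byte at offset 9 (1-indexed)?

1-indexed offset 9 is 0-indexed offset 8.
U+02A4 → 2-byte form CA A4 at offsets 0–1.
U+003A → 1-byte form 3A at offsets 2–2.
U+383B3 → 4-byte form F0 B8 8E B3 at offsets 3–6.
U+10AA → 3-byte form E1 82 AA at offsets 7–9.
Offset 8 falls in char 4's range; it's byte 2 of E1 82 AA = 0x82.

0x82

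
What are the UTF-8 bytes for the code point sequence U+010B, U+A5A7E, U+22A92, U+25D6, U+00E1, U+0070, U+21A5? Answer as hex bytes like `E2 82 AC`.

C4 8B F2 A5 A9 BE F0 A2 AA 92 E2 97 96 C3 A1 70 E2 86 A5

U+010B: 2-byte form → C4 8B.
U+A5A7E: 4-byte form → F2 A5 A9 BE.
U+22A92: 4-byte form → F0 A2 AA 92.
U+25D6: 3-byte form → E2 97 96.
U+00E1: 2-byte form → C3 A1.
U+0070: 1-byte form → 70.
U+21A5: 3-byte form → E2 86 A5.
Concatenated (19 bytes): C4 8B F2 A5 A9 BE F0 A2 AA 92 E2 97 96 C3 A1 70 E2 86 A5.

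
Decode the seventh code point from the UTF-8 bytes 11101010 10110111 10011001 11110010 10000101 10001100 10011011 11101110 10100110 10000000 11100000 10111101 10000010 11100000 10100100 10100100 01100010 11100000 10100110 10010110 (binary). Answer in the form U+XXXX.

U+0996

Offset 0: leading byte 0xEA = 11101010 → 3-byte char #1 = EA B7 99.
Offset 3: leading byte 0xF2 = 11110010 → 4-byte char #2 = F2 85 8C 9B.
Offset 7: leading byte 0xEE = 11101110 → 3-byte char #3 = EE A6 80.
Offset 10: leading byte 0xE0 = 11100000 → 3-byte char #4 = E0 BD 82.
Offset 13: leading byte 0xE0 = 11100000 → 3-byte char #5 = E0 A4 A4.
Offset 16: leading byte 0x62 = 01100010 → 1-byte char #6 = 62.
Offset 17: leading byte 0xE0 = 11100000 → 3-byte char #7 = E0 A6 96.
Leading byte 0xE0 = 11100000 matches 1110xxxx → 3-byte sequence.
Byte 1: 0xE0 = 11100000, payload 0000 (4 bits).
Byte 2: 0xA6 = 10100110 (10xxxxxx ✓), payload 100110.
Byte 3: 0x96 = 10010110 (10xxxxxx ✓), payload 010110.
Concatenate: 0000100110010110 = 0x996 (16 bits → U+0996).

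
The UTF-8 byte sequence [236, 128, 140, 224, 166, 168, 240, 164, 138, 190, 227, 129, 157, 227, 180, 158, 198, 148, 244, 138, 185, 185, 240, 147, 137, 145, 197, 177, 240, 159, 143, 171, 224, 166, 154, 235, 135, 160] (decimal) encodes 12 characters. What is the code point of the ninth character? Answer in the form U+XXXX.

U+0171

Offset 0: leading byte 0xEC = 11101100 → 3-byte char #1 = EC 80 8C.
Offset 3: leading byte 0xE0 = 11100000 → 3-byte char #2 = E0 A6 A8.
Offset 6: leading byte 0xF0 = 11110000 → 4-byte char #3 = F0 A4 8A BE.
Offset 10: leading byte 0xE3 = 11100011 → 3-byte char #4 = E3 81 9D.
Offset 13: leading byte 0xE3 = 11100011 → 3-byte char #5 = E3 B4 9E.
Offset 16: leading byte 0xC6 = 11000110 → 2-byte char #6 = C6 94.
Offset 18: leading byte 0xF4 = 11110100 → 4-byte char #7 = F4 8A B9 B9.
Offset 22: leading byte 0xF0 = 11110000 → 4-byte char #8 = F0 93 89 91.
Offset 26: leading byte 0xC5 = 11000101 → 2-byte char #9 = C5 B1.
Leading byte 0xC5 = 11000101 matches 110xxxxx → 2-byte sequence.
Byte 1: 0xC5 = 11000101, payload 00101 (5 bits).
Byte 2: 0xB1 = 10110001 (10xxxxxx ✓), payload 110001.
Concatenate: 00101110001 = 0x171 (11 bits → U+0171).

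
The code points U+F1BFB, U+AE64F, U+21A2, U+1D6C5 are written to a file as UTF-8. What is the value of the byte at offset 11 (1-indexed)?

0xA2

1-indexed offset 11 is 0-indexed offset 10.
U+F1BFB → 4-byte form F3 B1 AF BB at offsets 0–3.
U+AE64F → 4-byte form F2 AE 99 8F at offsets 4–7.
U+21A2 → 3-byte form E2 86 A2 at offsets 8–10.
Offset 10 falls in char 3's range; it's byte 3 of E2 86 A2 = 0xA2.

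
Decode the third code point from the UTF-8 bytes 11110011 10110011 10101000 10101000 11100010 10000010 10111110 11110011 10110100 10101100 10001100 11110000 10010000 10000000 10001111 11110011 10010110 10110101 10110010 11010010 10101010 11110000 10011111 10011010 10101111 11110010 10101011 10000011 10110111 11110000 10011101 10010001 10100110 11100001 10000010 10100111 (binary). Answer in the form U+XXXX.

U+F4B0C

Offset 0: leading byte 0xF3 = 11110011 → 4-byte char #1 = F3 B3 A8 A8.
Offset 4: leading byte 0xE2 = 11100010 → 3-byte char #2 = E2 82 BE.
Offset 7: leading byte 0xF3 = 11110011 → 4-byte char #3 = F3 B4 AC 8C.
Leading byte 0xF3 = 11110011 matches 11110xxx → 4-byte sequence.
Byte 1: 0xF3 = 11110011, payload 011 (3 bits).
Byte 2: 0xB4 = 10110100 (10xxxxxx ✓), payload 110100.
Byte 3: 0xAC = 10101100 (10xxxxxx ✓), payload 101100.
Byte 4: 0x8C = 10001100 (10xxxxxx ✓), payload 001100.
Concatenate: 011110100101100001100 = 0xF4B0C (21 bits → U+F4B0C).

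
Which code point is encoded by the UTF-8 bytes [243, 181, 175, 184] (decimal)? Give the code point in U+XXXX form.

Leading byte 0xF3 = 11110011 matches 11110xxx → 4-byte sequence.
Byte 1: 0xF3 = 11110011, payload 011 (3 bits).
Byte 2: 0xB5 = 10110101 (10xxxxxx ✓), payload 110101.
Byte 3: 0xAF = 10101111 (10xxxxxx ✓), payload 101111.
Byte 4: 0xB8 = 10111000 (10xxxxxx ✓), payload 111000.
Concatenate: 011110101101111111000 = 0xF5BF8 (21 bits → U+F5BF8).

U+F5BF8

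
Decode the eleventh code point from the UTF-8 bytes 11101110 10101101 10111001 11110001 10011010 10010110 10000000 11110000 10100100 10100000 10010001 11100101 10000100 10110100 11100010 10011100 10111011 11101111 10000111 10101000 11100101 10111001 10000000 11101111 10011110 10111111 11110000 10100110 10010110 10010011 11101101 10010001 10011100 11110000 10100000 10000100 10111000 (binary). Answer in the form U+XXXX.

U+20138

Offset 0: leading byte 0xEE = 11101110 → 3-byte char #1 = EE AD B9.
Offset 3: leading byte 0xF1 = 11110001 → 4-byte char #2 = F1 9A 96 80.
Offset 7: leading byte 0xF0 = 11110000 → 4-byte char #3 = F0 A4 A0 91.
Offset 11: leading byte 0xE5 = 11100101 → 3-byte char #4 = E5 84 B4.
Offset 14: leading byte 0xE2 = 11100010 → 3-byte char #5 = E2 9C BB.
Offset 17: leading byte 0xEF = 11101111 → 3-byte char #6 = EF 87 A8.
Offset 20: leading byte 0xE5 = 11100101 → 3-byte char #7 = E5 B9 80.
Offset 23: leading byte 0xEF = 11101111 → 3-byte char #8 = EF 9E BF.
Offset 26: leading byte 0xF0 = 11110000 → 4-byte char #9 = F0 A6 96 93.
Offset 30: leading byte 0xED = 11101101 → 3-byte char #10 = ED 91 9C.
Offset 33: leading byte 0xF0 = 11110000 → 4-byte char #11 = F0 A0 84 B8.
Leading byte 0xF0 = 11110000 matches 11110xxx → 4-byte sequence.
Byte 1: 0xF0 = 11110000, payload 000 (3 bits).
Byte 2: 0xA0 = 10100000 (10xxxxxx ✓), payload 100000.
Byte 3: 0x84 = 10000100 (10xxxxxx ✓), payload 000100.
Byte 4: 0xB8 = 10111000 (10xxxxxx ✓), payload 111000.
Concatenate: 000100000000100111000 = 0x20138 (21 bits → U+20138).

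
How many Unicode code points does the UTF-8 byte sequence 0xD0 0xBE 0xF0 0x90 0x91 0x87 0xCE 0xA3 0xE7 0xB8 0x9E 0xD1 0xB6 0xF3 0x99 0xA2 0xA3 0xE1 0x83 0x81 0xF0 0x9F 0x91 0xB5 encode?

8

Byte at offset 0: 0xD0 = 11010000 → 2-byte char (#1). Advance 2.
Byte at offset 2: 0xF0 = 11110000 → 4-byte char (#2). Advance 4.
Byte at offset 6: 0xCE = 11001110 → 2-byte char (#3). Advance 2.
Byte at offset 8: 0xE7 = 11100111 → 3-byte char (#4). Advance 3.
Byte at offset 11: 0xD1 = 11010001 → 2-byte char (#5). Advance 2.
Byte at offset 13: 0xF3 = 11110011 → 4-byte char (#6). Advance 4.
Byte at offset 17: 0xE1 = 11100001 → 3-byte char (#7). Advance 3.
Byte at offset 20: 0xF0 = 11110000 → 4-byte char (#8). Advance 4.
Reached end at offset 24 after 8 code points.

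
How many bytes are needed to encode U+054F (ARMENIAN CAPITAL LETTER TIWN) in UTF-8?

U+054F = 0x54F. UTF-8 uses 1 byte below 0x80, 2 below 0x800, 3 below 0x10000, 4 up to 0x10FFFF. 0x54F is in U+0080–U+07FF → 2 bytes.

2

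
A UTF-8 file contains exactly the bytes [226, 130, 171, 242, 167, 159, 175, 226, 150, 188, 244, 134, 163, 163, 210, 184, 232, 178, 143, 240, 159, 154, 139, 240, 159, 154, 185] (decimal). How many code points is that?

Byte at offset 0: 0xE2 = 11100010 → 3-byte char (#1). Advance 3.
Byte at offset 3: 0xF2 = 11110010 → 4-byte char (#2). Advance 4.
Byte at offset 7: 0xE2 = 11100010 → 3-byte char (#3). Advance 3.
Byte at offset 10: 0xF4 = 11110100 → 4-byte char (#4). Advance 4.
Byte at offset 14: 0xD2 = 11010010 → 2-byte char (#5). Advance 2.
Byte at offset 16: 0xE8 = 11101000 → 3-byte char (#6). Advance 3.
Byte at offset 19: 0xF0 = 11110000 → 4-byte char (#7). Advance 4.
Byte at offset 23: 0xF0 = 11110000 → 4-byte char (#8). Advance 4.
Reached end at offset 27 after 8 code points.

8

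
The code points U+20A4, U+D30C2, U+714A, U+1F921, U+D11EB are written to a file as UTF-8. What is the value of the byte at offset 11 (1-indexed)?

0xF0

1-indexed offset 11 is 0-indexed offset 10.
U+20A4 → 3-byte form E2 82 A4 at offsets 0–2.
U+D30C2 → 4-byte form F3 93 83 82 at offsets 3–6.
U+714A → 3-byte form E7 85 8A at offsets 7–9.
U+1F921 → 4-byte form F0 9F A4 A1 at offsets 10–13.
Offset 10 falls in char 4's range; it's byte 1 of F0 9F A4 A1 = 0xF0.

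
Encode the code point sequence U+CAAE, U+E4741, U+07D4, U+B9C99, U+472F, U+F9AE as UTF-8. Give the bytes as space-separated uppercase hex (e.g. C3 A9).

EC AA AE F3 A4 9D 81 DF 94 F2 B9 B2 99 E4 9C AF EF A6 AE

U+CAAE: 3-byte form → EC AA AE.
U+E4741: 4-byte form → F3 A4 9D 81.
U+07D4: 2-byte form → DF 94.
U+B9C99: 4-byte form → F2 B9 B2 99.
U+472F: 3-byte form → E4 9C AF.
U+F9AE: 3-byte form → EF A6 AE.
Concatenated (19 bytes): EC AA AE F3 A4 9D 81 DF 94 F2 B9 B2 99 E4 9C AF EF A6 AE.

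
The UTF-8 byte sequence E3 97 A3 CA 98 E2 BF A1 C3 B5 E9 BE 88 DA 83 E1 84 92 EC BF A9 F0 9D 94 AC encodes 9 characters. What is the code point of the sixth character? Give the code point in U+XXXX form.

Offset 0: leading byte 0xE3 = 11100011 → 3-byte char #1 = E3 97 A3.
Offset 3: leading byte 0xCA = 11001010 → 2-byte char #2 = CA 98.
Offset 5: leading byte 0xE2 = 11100010 → 3-byte char #3 = E2 BF A1.
Offset 8: leading byte 0xC3 = 11000011 → 2-byte char #4 = C3 B5.
Offset 10: leading byte 0xE9 = 11101001 → 3-byte char #5 = E9 BE 88.
Offset 13: leading byte 0xDA = 11011010 → 2-byte char #6 = DA 83.
Leading byte 0xDA = 11011010 matches 110xxxxx → 2-byte sequence.
Byte 1: 0xDA = 11011010, payload 11010 (5 bits).
Byte 2: 0x83 = 10000011 (10xxxxxx ✓), payload 000011.
Concatenate: 11010000011 = 0x683 (11 bits → U+0683).

U+0683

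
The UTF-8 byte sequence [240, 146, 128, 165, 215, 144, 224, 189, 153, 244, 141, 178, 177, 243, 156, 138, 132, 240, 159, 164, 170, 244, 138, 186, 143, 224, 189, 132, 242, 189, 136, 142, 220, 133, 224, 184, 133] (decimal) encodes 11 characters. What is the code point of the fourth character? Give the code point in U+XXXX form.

U+10DCB1

Offset 0: leading byte 0xF0 = 11110000 → 4-byte char #1 = F0 92 80 A5.
Offset 4: leading byte 0xD7 = 11010111 → 2-byte char #2 = D7 90.
Offset 6: leading byte 0xE0 = 11100000 → 3-byte char #3 = E0 BD 99.
Offset 9: leading byte 0xF4 = 11110100 → 4-byte char #4 = F4 8D B2 B1.
Leading byte 0xF4 = 11110100 matches 11110xxx → 4-byte sequence.
Byte 1: 0xF4 = 11110100, payload 100 (3 bits).
Byte 2: 0x8D = 10001101 (10xxxxxx ✓), payload 001101.
Byte 3: 0xB2 = 10110010 (10xxxxxx ✓), payload 110010.
Byte 4: 0xB1 = 10110001 (10xxxxxx ✓), payload 110001.
Concatenate: 100001101110010110001 = 0x10DCB1 (21 bits → U+10DCB1).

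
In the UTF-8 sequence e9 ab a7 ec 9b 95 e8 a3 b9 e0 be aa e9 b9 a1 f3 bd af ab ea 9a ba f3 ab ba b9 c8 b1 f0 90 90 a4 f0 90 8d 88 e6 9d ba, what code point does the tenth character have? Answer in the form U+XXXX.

U+10424

Offset 0: leading byte 0xE9 = 11101001 → 3-byte char #1 = E9 AB A7.
Offset 3: leading byte 0xEC = 11101100 → 3-byte char #2 = EC 9B 95.
Offset 6: leading byte 0xE8 = 11101000 → 3-byte char #3 = E8 A3 B9.
Offset 9: leading byte 0xE0 = 11100000 → 3-byte char #4 = E0 BE AA.
Offset 12: leading byte 0xE9 = 11101001 → 3-byte char #5 = E9 B9 A1.
Offset 15: leading byte 0xF3 = 11110011 → 4-byte char #6 = F3 BD AF AB.
Offset 19: leading byte 0xEA = 11101010 → 3-byte char #7 = EA 9A BA.
Offset 22: leading byte 0xF3 = 11110011 → 4-byte char #8 = F3 AB BA B9.
Offset 26: leading byte 0xC8 = 11001000 → 2-byte char #9 = C8 B1.
Offset 28: leading byte 0xF0 = 11110000 → 4-byte char #10 = F0 90 90 A4.
Leading byte 0xF0 = 11110000 matches 11110xxx → 4-byte sequence.
Byte 1: 0xF0 = 11110000, payload 000 (3 bits).
Byte 2: 0x90 = 10010000 (10xxxxxx ✓), payload 010000.
Byte 3: 0x90 = 10010000 (10xxxxxx ✓), payload 010000.
Byte 4: 0xA4 = 10100100 (10xxxxxx ✓), payload 100100.
Concatenate: 000010000010000100100 = 0x10424 (21 bits → U+10424).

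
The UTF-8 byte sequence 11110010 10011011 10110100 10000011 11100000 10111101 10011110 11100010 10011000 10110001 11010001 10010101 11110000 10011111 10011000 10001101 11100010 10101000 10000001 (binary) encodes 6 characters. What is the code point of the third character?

Offset 0: leading byte 0xF2 = 11110010 → 4-byte char #1 = F2 9B B4 83.
Offset 4: leading byte 0xE0 = 11100000 → 3-byte char #2 = E0 BD 9E.
Offset 7: leading byte 0xE2 = 11100010 → 3-byte char #3 = E2 98 B1.
Leading byte 0xE2 = 11100010 matches 1110xxxx → 3-byte sequence.
Byte 1: 0xE2 = 11100010, payload 0010 (4 bits).
Byte 2: 0x98 = 10011000 (10xxxxxx ✓), payload 011000.
Byte 3: 0xB1 = 10110001 (10xxxxxx ✓), payload 110001.
Concatenate: 0010011000110001 = 0x2631 (16 bits → U+2631).

U+2631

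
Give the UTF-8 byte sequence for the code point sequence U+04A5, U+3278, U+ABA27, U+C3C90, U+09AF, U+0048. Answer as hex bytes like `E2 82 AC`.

D2 A5 E3 89 B8 F2 AB A8 A7 F3 83 B2 90 E0 A6 AF 48

U+04A5: 2-byte form → D2 A5.
U+3278: 3-byte form → E3 89 B8.
U+ABA27: 4-byte form → F2 AB A8 A7.
U+C3C90: 4-byte form → F3 83 B2 90.
U+09AF: 3-byte form → E0 A6 AF.
U+0048: 1-byte form → 48.
Concatenated (17 bytes): D2 A5 E3 89 B8 F2 AB A8 A7 F3 83 B2 90 E0 A6 AF 48.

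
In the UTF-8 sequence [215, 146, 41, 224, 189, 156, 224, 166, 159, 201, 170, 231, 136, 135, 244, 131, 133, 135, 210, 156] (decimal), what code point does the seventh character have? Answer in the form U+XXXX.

Offset 0: leading byte 0xD7 = 11010111 → 2-byte char #1 = D7 92.
Offset 2: leading byte 0x29 = 00101001 → 1-byte char #2 = 29.
Offset 3: leading byte 0xE0 = 11100000 → 3-byte char #3 = E0 BD 9C.
Offset 6: leading byte 0xE0 = 11100000 → 3-byte char #4 = E0 A6 9F.
Offset 9: leading byte 0xC9 = 11001001 → 2-byte char #5 = C9 AA.
Offset 11: leading byte 0xE7 = 11100111 → 3-byte char #6 = E7 88 87.
Offset 14: leading byte 0xF4 = 11110100 → 4-byte char #7 = F4 83 85 87.
Leading byte 0xF4 = 11110100 matches 11110xxx → 4-byte sequence.
Byte 1: 0xF4 = 11110100, payload 100 (3 bits).
Byte 2: 0x83 = 10000011 (10xxxxxx ✓), payload 000011.
Byte 3: 0x85 = 10000101 (10xxxxxx ✓), payload 000101.
Byte 4: 0x87 = 10000111 (10xxxxxx ✓), payload 000111.
Concatenate: 100000011000101000111 = 0x103147 (21 bits → U+103147).

U+103147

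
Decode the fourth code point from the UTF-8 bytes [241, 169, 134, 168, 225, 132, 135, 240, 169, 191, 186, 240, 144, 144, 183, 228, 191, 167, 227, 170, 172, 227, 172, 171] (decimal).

Offset 0: leading byte 0xF1 = 11110001 → 4-byte char #1 = F1 A9 86 A8.
Offset 4: leading byte 0xE1 = 11100001 → 3-byte char #2 = E1 84 87.
Offset 7: leading byte 0xF0 = 11110000 → 4-byte char #3 = F0 A9 BF BA.
Offset 11: leading byte 0xF0 = 11110000 → 4-byte char #4 = F0 90 90 B7.
Leading byte 0xF0 = 11110000 matches 11110xxx → 4-byte sequence.
Byte 1: 0xF0 = 11110000, payload 000 (3 bits).
Byte 2: 0x90 = 10010000 (10xxxxxx ✓), payload 010000.
Byte 3: 0x90 = 10010000 (10xxxxxx ✓), payload 010000.
Byte 4: 0xB7 = 10110111 (10xxxxxx ✓), payload 110111.
Concatenate: 000010000010000110111 = 0x10437 (21 bits → U+10437).

U+10437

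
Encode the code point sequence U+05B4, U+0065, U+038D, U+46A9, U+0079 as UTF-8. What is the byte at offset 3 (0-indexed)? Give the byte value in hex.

0xCE

U+05B4 → 2-byte form D6 B4 at offsets 0–1.
U+0065 → 1-byte form 65 at offsets 2–2.
U+038D → 2-byte form CE 8D at offsets 3–4.
Offset 3 falls in char 3's range; it's byte 1 of CE 8D = 0xCE.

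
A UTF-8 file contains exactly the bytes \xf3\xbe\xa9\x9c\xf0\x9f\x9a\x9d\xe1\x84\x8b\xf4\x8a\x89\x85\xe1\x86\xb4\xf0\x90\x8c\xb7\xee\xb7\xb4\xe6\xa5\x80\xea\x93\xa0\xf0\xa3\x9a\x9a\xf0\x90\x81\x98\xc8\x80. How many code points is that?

12

Byte at offset 0: 0xF3 = 11110011 → 4-byte char (#1). Advance 4.
Byte at offset 4: 0xF0 = 11110000 → 4-byte char (#2). Advance 4.
Byte at offset 8: 0xE1 = 11100001 → 3-byte char (#3). Advance 3.
Byte at offset 11: 0xF4 = 11110100 → 4-byte char (#4). Advance 4.
Byte at offset 15: 0xE1 = 11100001 → 3-byte char (#5). Advance 3.
Byte at offset 18: 0xF0 = 11110000 → 4-byte char (#6). Advance 4.
Byte at offset 22: 0xEE = 11101110 → 3-byte char (#7). Advance 3.
Byte at offset 25: 0xE6 = 11100110 → 3-byte char (#8). Advance 3.
Byte at offset 28: 0xEA = 11101010 → 3-byte char (#9). Advance 3.
Byte at offset 31: 0xF0 = 11110000 → 4-byte char (#10). Advance 4.
Byte at offset 35: 0xF0 = 11110000 → 4-byte char (#11). Advance 4.
Byte at offset 39: 0xC8 = 11001000 → 2-byte char (#12). Advance 2.
Reached end at offset 41 after 12 code points.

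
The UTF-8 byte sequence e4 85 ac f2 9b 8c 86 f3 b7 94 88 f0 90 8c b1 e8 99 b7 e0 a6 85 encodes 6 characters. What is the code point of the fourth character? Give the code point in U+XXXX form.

U+10331

Offset 0: leading byte 0xE4 = 11100100 → 3-byte char #1 = E4 85 AC.
Offset 3: leading byte 0xF2 = 11110010 → 4-byte char #2 = F2 9B 8C 86.
Offset 7: leading byte 0xF3 = 11110011 → 4-byte char #3 = F3 B7 94 88.
Offset 11: leading byte 0xF0 = 11110000 → 4-byte char #4 = F0 90 8C B1.
Leading byte 0xF0 = 11110000 matches 11110xxx → 4-byte sequence.
Byte 1: 0xF0 = 11110000, payload 000 (3 bits).
Byte 2: 0x90 = 10010000 (10xxxxxx ✓), payload 010000.
Byte 3: 0x8C = 10001100 (10xxxxxx ✓), payload 001100.
Byte 4: 0xB1 = 10110001 (10xxxxxx ✓), payload 110001.
Concatenate: 000010000001100110001 = 0x10331 (21 bits → U+10331).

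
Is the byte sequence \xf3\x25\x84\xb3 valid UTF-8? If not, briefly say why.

invalid (non-continuation byte where continuation expected)

Leading byte 0xF3 = 11110011 → 4-byte form.
Byte 2 is 0x25 = 00100101, which is not 10xxxxxx — expected a continuation byte.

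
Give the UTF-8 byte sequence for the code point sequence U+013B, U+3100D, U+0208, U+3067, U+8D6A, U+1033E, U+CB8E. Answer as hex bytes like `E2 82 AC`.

C4 BB F0 B1 80 8D C8 88 E3 81 A7 E8 B5 AA F0 90 8C BE EC AE 8E

U+013B: 2-byte form → C4 BB.
U+3100D: 4-byte form → F0 B1 80 8D.
U+0208: 2-byte form → C8 88.
U+3067: 3-byte form → E3 81 A7.
U+8D6A: 3-byte form → E8 B5 AA.
U+1033E: 4-byte form → F0 90 8C BE.
U+CB8E: 3-byte form → EC AE 8E.
Concatenated (21 bytes): C4 BB F0 B1 80 8D C8 88 E3 81 A7 E8 B5 AA F0 90 8C BE EC AE 8E.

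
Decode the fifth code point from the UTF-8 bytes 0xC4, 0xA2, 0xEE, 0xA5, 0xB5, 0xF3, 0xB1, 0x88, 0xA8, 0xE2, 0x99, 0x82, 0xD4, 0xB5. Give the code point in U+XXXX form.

Offset 0: leading byte 0xC4 = 11000100 → 2-byte char #1 = C4 A2.
Offset 2: leading byte 0xEE = 11101110 → 3-byte char #2 = EE A5 B5.
Offset 5: leading byte 0xF3 = 11110011 → 4-byte char #3 = F3 B1 88 A8.
Offset 9: leading byte 0xE2 = 11100010 → 3-byte char #4 = E2 99 82.
Offset 12: leading byte 0xD4 = 11010100 → 2-byte char #5 = D4 B5.
Leading byte 0xD4 = 11010100 matches 110xxxxx → 2-byte sequence.
Byte 1: 0xD4 = 11010100, payload 10100 (5 bits).
Byte 2: 0xB5 = 10110101 (10xxxxxx ✓), payload 110101.
Concatenate: 10100110101 = 0x535 (11 bits → U+0535).

U+0535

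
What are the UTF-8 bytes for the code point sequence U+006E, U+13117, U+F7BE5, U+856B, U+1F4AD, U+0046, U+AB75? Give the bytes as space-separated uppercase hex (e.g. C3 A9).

U+006E: 1-byte form → 6E.
U+13117: 4-byte form → F0 93 84 97.
U+F7BE5: 4-byte form → F3 B7 AF A5.
U+856B: 3-byte form → E8 95 AB.
U+1F4AD: 4-byte form → F0 9F 92 AD.
U+0046: 1-byte form → 46.
U+AB75: 3-byte form → EA AD B5.
Concatenated (20 bytes): 6E F0 93 84 97 F3 B7 AF A5 E8 95 AB F0 9F 92 AD 46 EA AD B5.

6E F0 93 84 97 F3 B7 AF A5 E8 95 AB F0 9F 92 AD 46 EA AD B5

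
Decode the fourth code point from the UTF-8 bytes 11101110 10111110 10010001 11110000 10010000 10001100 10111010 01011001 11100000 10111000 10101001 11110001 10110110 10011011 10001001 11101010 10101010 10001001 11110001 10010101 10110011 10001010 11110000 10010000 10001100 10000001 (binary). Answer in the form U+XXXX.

U+0E29

Offset 0: leading byte 0xEE = 11101110 → 3-byte char #1 = EE BE 91.
Offset 3: leading byte 0xF0 = 11110000 → 4-byte char #2 = F0 90 8C BA.
Offset 7: leading byte 0x59 = 01011001 → 1-byte char #3 = 59.
Offset 8: leading byte 0xE0 = 11100000 → 3-byte char #4 = E0 B8 A9.
Leading byte 0xE0 = 11100000 matches 1110xxxx → 3-byte sequence.
Byte 1: 0xE0 = 11100000, payload 0000 (4 bits).
Byte 2: 0xB8 = 10111000 (10xxxxxx ✓), payload 111000.
Byte 3: 0xA9 = 10101001 (10xxxxxx ✓), payload 101001.
Concatenate: 0000111000101001 = 0xE29 (16 bits → U+0E29).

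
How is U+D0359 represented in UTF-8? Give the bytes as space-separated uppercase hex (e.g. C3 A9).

U+D0359 = 0xD0359 = 852825 decimal. In range U+10000–U+10FFFF → 4-byte form: 11110xxx 10xxxxxx 10xxxxxx 10xxxxxx.
Binary (21 bits): 011010000001101011001.
Split 3+6+6+6: 011 | 010000 | 001101 | 011001.
Byte 1: 11110011 = 0xF3.
Byte 2: 10010000 = 0x90.
Byte 3: 10001101 = 0x8D.
Byte 4: 10011001 = 0x99.

F3 90 8D 99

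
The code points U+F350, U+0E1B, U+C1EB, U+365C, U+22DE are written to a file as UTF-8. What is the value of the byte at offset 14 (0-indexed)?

0x9E

U+F350 → 3-byte form EF 8D 90 at offsets 0–2.
U+0E1B → 3-byte form E0 B8 9B at offsets 3–5.
U+C1EB → 3-byte form EC 87 AB at offsets 6–8.
U+365C → 3-byte form E3 99 9C at offsets 9–11.
U+22DE → 3-byte form E2 8B 9E at offsets 12–14.
Offset 14 falls in char 5's range; it's byte 3 of E2 8B 9E = 0x9E.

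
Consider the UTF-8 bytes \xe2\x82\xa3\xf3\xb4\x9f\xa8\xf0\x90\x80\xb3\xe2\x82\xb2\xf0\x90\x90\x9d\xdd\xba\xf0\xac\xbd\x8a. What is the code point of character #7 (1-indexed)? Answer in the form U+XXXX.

Offset 0: leading byte 0xE2 = 11100010 → 3-byte char #1 = E2 82 A3.
Offset 3: leading byte 0xF3 = 11110011 → 4-byte char #2 = F3 B4 9F A8.
Offset 7: leading byte 0xF0 = 11110000 → 4-byte char #3 = F0 90 80 B3.
Offset 11: leading byte 0xE2 = 11100010 → 3-byte char #4 = E2 82 B2.
Offset 14: leading byte 0xF0 = 11110000 → 4-byte char #5 = F0 90 90 9D.
Offset 18: leading byte 0xDD = 11011101 → 2-byte char #6 = DD BA.
Offset 20: leading byte 0xF0 = 11110000 → 4-byte char #7 = F0 AC BD 8A.
Leading byte 0xF0 = 11110000 matches 11110xxx → 4-byte sequence.
Byte 1: 0xF0 = 11110000, payload 000 (3 bits).
Byte 2: 0xAC = 10101100 (10xxxxxx ✓), payload 101100.
Byte 3: 0xBD = 10111101 (10xxxxxx ✓), payload 111101.
Byte 4: 0x8A = 10001010 (10xxxxxx ✓), payload 001010.
Concatenate: 000101100111101001010 = 0x2CF4A (21 bits → U+2CF4A).

U+2CF4A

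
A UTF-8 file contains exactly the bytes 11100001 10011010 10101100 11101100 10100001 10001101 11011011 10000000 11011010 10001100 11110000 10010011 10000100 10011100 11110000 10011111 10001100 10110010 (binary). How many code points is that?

6

Byte at offset 0: 0xE1 = 11100001 → 3-byte char (#1). Advance 3.
Byte at offset 3: 0xEC = 11101100 → 3-byte char (#2). Advance 3.
Byte at offset 6: 0xDB = 11011011 → 2-byte char (#3). Advance 2.
Byte at offset 8: 0xDA = 11011010 → 2-byte char (#4). Advance 2.
Byte at offset 10: 0xF0 = 11110000 → 4-byte char (#5). Advance 4.
Byte at offset 14: 0xF0 = 11110000 → 4-byte char (#6). Advance 4.
Reached end at offset 18 after 6 code points.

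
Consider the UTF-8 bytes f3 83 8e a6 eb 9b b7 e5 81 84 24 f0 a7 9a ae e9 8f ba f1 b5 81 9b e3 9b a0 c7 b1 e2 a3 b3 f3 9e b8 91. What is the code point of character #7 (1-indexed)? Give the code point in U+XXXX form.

Offset 0: leading byte 0xF3 = 11110011 → 4-byte char #1 = F3 83 8E A6.
Offset 4: leading byte 0xEB = 11101011 → 3-byte char #2 = EB 9B B7.
Offset 7: leading byte 0xE5 = 11100101 → 3-byte char #3 = E5 81 84.
Offset 10: leading byte 0x24 = 00100100 → 1-byte char #4 = 24.
Offset 11: leading byte 0xF0 = 11110000 → 4-byte char #5 = F0 A7 9A AE.
Offset 15: leading byte 0xE9 = 11101001 → 3-byte char #6 = E9 8F BA.
Offset 18: leading byte 0xF1 = 11110001 → 4-byte char #7 = F1 B5 81 9B.
Leading byte 0xF1 = 11110001 matches 11110xxx → 4-byte sequence.
Byte 1: 0xF1 = 11110001, payload 001 (3 bits).
Byte 2: 0xB5 = 10110101 (10xxxxxx ✓), payload 110101.
Byte 3: 0x81 = 10000001 (10xxxxxx ✓), payload 000001.
Byte 4: 0x9B = 10011011 (10xxxxxx ✓), payload 011011.
Concatenate: 001110101000001011011 = 0x7505B (21 bits → U+7505B).

U+7505B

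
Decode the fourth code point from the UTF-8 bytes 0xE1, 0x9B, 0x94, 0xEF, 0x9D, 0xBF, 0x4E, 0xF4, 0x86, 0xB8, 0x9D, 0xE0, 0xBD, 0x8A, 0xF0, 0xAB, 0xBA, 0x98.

U+106E1D

Offset 0: leading byte 0xE1 = 11100001 → 3-byte char #1 = E1 9B 94.
Offset 3: leading byte 0xEF = 11101111 → 3-byte char #2 = EF 9D BF.
Offset 6: leading byte 0x4E = 01001110 → 1-byte char #3 = 4E.
Offset 7: leading byte 0xF4 = 11110100 → 4-byte char #4 = F4 86 B8 9D.
Leading byte 0xF4 = 11110100 matches 11110xxx → 4-byte sequence.
Byte 1: 0xF4 = 11110100, payload 100 (3 bits).
Byte 2: 0x86 = 10000110 (10xxxxxx ✓), payload 000110.
Byte 3: 0xB8 = 10111000 (10xxxxxx ✓), payload 111000.
Byte 4: 0x9D = 10011101 (10xxxxxx ✓), payload 011101.
Concatenate: 100000110111000011101 = 0x106E1D (21 bits → U+106E1D).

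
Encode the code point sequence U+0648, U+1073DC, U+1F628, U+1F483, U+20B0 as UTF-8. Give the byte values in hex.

D9 88 F4 87 8F 9C F0 9F 98 A8 F0 9F 92 83 E2 82 B0

U+0648: 2-byte form → D9 88.
U+1073DC: 4-byte form → F4 87 8F 9C.
U+1F628: 4-byte form → F0 9F 98 A8.
U+1F483: 4-byte form → F0 9F 92 83.
U+20B0: 3-byte form → E2 82 B0.
Concatenated (17 bytes): D9 88 F4 87 8F 9C F0 9F 98 A8 F0 9F 92 83 E2 82 B0.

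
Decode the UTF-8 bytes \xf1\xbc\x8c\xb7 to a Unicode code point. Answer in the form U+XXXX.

U+7C337

Leading byte 0xF1 = 11110001 matches 11110xxx → 4-byte sequence.
Byte 1: 0xF1 = 11110001, payload 001 (3 bits).
Byte 2: 0xBC = 10111100 (10xxxxxx ✓), payload 111100.
Byte 3: 0x8C = 10001100 (10xxxxxx ✓), payload 001100.
Byte 4: 0xB7 = 10110111 (10xxxxxx ✓), payload 110111.
Concatenate: 001111100001100110111 = 0x7C337 (21 bits → U+7C337).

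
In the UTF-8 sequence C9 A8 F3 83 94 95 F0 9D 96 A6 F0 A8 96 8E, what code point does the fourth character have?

Offset 0: leading byte 0xC9 = 11001001 → 2-byte char #1 = C9 A8.
Offset 2: leading byte 0xF3 = 11110011 → 4-byte char #2 = F3 83 94 95.
Offset 6: leading byte 0xF0 = 11110000 → 4-byte char #3 = F0 9D 96 A6.
Offset 10: leading byte 0xF0 = 11110000 → 4-byte char #4 = F0 A8 96 8E.
Leading byte 0xF0 = 11110000 matches 11110xxx → 4-byte sequence.
Byte 1: 0xF0 = 11110000, payload 000 (3 bits).
Byte 2: 0xA8 = 10101000 (10xxxxxx ✓), payload 101000.
Byte 3: 0x96 = 10010110 (10xxxxxx ✓), payload 010110.
Byte 4: 0x8E = 10001110 (10xxxxxx ✓), payload 001110.
Concatenate: 000101000010110001110 = 0x2858E (21 bits → U+2858E).

U+2858E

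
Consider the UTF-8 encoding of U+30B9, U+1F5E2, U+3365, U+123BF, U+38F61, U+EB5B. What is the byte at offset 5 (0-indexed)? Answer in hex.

0x97

U+30B9 → 3-byte form E3 82 B9 at offsets 0–2.
U+1F5E2 → 4-byte form F0 9F 97 A2 at offsets 3–6.
Offset 5 falls in char 2's range; it's byte 3 of F0 9F 97 A2 = 0x97.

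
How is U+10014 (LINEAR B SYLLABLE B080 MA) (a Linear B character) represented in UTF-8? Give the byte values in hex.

F0 90 80 94

U+10014 = 0x10014 = 65556 decimal. In range U+10000–U+10FFFF → 4-byte form: 11110xxx 10xxxxxx 10xxxxxx 10xxxxxx.
Binary (21 bits): 000010000000000010100.
Split 3+6+6+6: 000 | 010000 | 000000 | 010100.
Byte 1: 11110000 = 0xF0.
Byte 2: 10010000 = 0x90.
Byte 3: 10000000 = 0x80.
Byte 4: 10010100 = 0x94.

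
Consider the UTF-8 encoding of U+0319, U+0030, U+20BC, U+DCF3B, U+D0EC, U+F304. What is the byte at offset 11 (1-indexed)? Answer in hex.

1-indexed offset 11 is 0-indexed offset 10.
U+0319 → 2-byte form CC 99 at offsets 0–1.
U+0030 → 1-byte form 30 at offsets 2–2.
U+20BC → 3-byte form E2 82 BC at offsets 3–5.
U+DCF3B → 4-byte form F3 9C BC BB at offsets 6–9.
U+D0EC → 3-byte form ED 83 AC at offsets 10–12.
Offset 10 falls in char 5's range; it's byte 1 of ED 83 AC = 0xED.

0xED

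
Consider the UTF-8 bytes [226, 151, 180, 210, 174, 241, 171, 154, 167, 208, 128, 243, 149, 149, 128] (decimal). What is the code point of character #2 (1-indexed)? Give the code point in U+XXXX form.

U+04AE

Offset 0: leading byte 0xE2 = 11100010 → 3-byte char #1 = E2 97 B4.
Offset 3: leading byte 0xD2 = 11010010 → 2-byte char #2 = D2 AE.
Leading byte 0xD2 = 11010010 matches 110xxxxx → 2-byte sequence.
Byte 1: 0xD2 = 11010010, payload 10010 (5 bits).
Byte 2: 0xAE = 10101110 (10xxxxxx ✓), payload 101110.
Concatenate: 10010101110 = 0x4AE (11 bits → U+04AE).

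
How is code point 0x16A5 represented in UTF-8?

U+16A5 = 0x16A5 = 5797 decimal. In range U+0800–U+FFFF → 3-byte form: 1110xxxx 10xxxxxx 10xxxxxx.
Binary (16 bits): 0001011010100101.
Split 4+6+6: 0001 | 011010 | 100101.
Byte 1: 11100001 = 0xE1.
Byte 2: 10011010 = 0x9A.
Byte 3: 10100101 = 0xA5.

E1 9A A5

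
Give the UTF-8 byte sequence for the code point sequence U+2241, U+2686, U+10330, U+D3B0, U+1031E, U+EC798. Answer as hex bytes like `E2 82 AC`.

E2 89 81 E2 9A 86 F0 90 8C B0 ED 8E B0 F0 90 8C 9E F3 AC 9E 98

U+2241: 3-byte form → E2 89 81.
U+2686: 3-byte form → E2 9A 86.
U+10330: 4-byte form → F0 90 8C B0.
U+D3B0: 3-byte form → ED 8E B0.
U+1031E: 4-byte form → F0 90 8C 9E.
U+EC798: 4-byte form → F3 AC 9E 98.
Concatenated (21 bytes): E2 89 81 E2 9A 86 F0 90 8C B0 ED 8E B0 F0 90 8C 9E F3 AC 9E 98.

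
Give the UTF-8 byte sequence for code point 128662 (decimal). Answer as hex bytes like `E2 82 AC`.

F0 9F 9A 96

U+1F696 = 0x1F696 = 128662 decimal. In range U+10000–U+10FFFF → 4-byte form: 11110xxx 10xxxxxx 10xxxxxx 10xxxxxx.
Binary (21 bits): 000011111011010010110.
Split 3+6+6+6: 000 | 011111 | 011010 | 010110.
Byte 1: 11110000 = 0xF0.
Byte 2: 10011111 = 0x9F.
Byte 3: 10011010 = 0x9A.
Byte 4: 10010110 = 0x96.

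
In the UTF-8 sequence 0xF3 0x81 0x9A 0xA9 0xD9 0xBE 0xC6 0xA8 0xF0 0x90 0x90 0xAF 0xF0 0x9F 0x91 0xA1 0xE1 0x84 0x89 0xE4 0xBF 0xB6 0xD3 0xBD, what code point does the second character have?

U+067E

Offset 0: leading byte 0xF3 = 11110011 → 4-byte char #1 = F3 81 9A A9.
Offset 4: leading byte 0xD9 = 11011001 → 2-byte char #2 = D9 BE.
Leading byte 0xD9 = 11011001 matches 110xxxxx → 2-byte sequence.
Byte 1: 0xD9 = 11011001, payload 11001 (5 bits).
Byte 2: 0xBE = 10111110 (10xxxxxx ✓), payload 111110.
Concatenate: 11001111110 = 0x67E (11 bits → U+067E).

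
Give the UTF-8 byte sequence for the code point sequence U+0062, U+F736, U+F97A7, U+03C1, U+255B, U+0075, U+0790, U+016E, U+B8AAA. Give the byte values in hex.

62 EF 9C B6 F3 B9 9E A7 CF 81 E2 95 9B 75 DE 90 C5 AE F2 B8 AA AA

U+0062: 1-byte form → 62.
U+F736: 3-byte form → EF 9C B6.
U+F97A7: 4-byte form → F3 B9 9E A7.
U+03C1: 2-byte form → CF 81.
U+255B: 3-byte form → E2 95 9B.
U+0075: 1-byte form → 75.
U+0790: 2-byte form → DE 90.
U+016E: 2-byte form → C5 AE.
U+B8AAA: 4-byte form → F2 B8 AA AA.
Concatenated (22 bytes): 62 EF 9C B6 F3 B9 9E A7 CF 81 E2 95 9B 75 DE 90 C5 AE F2 B8 AA AA.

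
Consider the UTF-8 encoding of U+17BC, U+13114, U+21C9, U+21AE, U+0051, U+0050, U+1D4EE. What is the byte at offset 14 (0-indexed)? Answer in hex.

0x50

U+17BC → 3-byte form E1 9E BC at offsets 0–2.
U+13114 → 4-byte form F0 93 84 94 at offsets 3–6.
U+21C9 → 3-byte form E2 87 89 at offsets 7–9.
U+21AE → 3-byte form E2 86 AE at offsets 10–12.
U+0051 → 1-byte form 51 at offsets 13–13.
U+0050 → 1-byte form 50 at offsets 14–14.
Offset 14 falls in char 6's range; it's byte 1 of 50 = 0x50.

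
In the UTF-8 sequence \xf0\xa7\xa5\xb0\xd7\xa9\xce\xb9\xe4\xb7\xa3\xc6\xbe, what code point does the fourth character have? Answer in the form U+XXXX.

Offset 0: leading byte 0xF0 = 11110000 → 4-byte char #1 = F0 A7 A5 B0.
Offset 4: leading byte 0xD7 = 11010111 → 2-byte char #2 = D7 A9.
Offset 6: leading byte 0xCE = 11001110 → 2-byte char #3 = CE B9.
Offset 8: leading byte 0xE4 = 11100100 → 3-byte char #4 = E4 B7 A3.
Leading byte 0xE4 = 11100100 matches 1110xxxx → 3-byte sequence.
Byte 1: 0xE4 = 11100100, payload 0100 (4 bits).
Byte 2: 0xB7 = 10110111 (10xxxxxx ✓), payload 110111.
Byte 3: 0xA3 = 10100011 (10xxxxxx ✓), payload 100011.
Concatenate: 0100110111100011 = 0x4DE3 (16 bits → U+4DE3).

U+4DE3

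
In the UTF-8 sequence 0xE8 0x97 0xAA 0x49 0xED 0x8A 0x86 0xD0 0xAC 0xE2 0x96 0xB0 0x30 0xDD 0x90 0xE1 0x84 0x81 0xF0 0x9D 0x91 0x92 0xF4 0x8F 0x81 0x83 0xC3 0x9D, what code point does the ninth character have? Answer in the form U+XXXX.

U+1D452

Offset 0: leading byte 0xE8 = 11101000 → 3-byte char #1 = E8 97 AA.
Offset 3: leading byte 0x49 = 01001001 → 1-byte char #2 = 49.
Offset 4: leading byte 0xED = 11101101 → 3-byte char #3 = ED 8A 86.
Offset 7: leading byte 0xD0 = 11010000 → 2-byte char #4 = D0 AC.
Offset 9: leading byte 0xE2 = 11100010 → 3-byte char #5 = E2 96 B0.
Offset 12: leading byte 0x30 = 00110000 → 1-byte char #6 = 30.
Offset 13: leading byte 0xDD = 11011101 → 2-byte char #7 = DD 90.
Offset 15: leading byte 0xE1 = 11100001 → 3-byte char #8 = E1 84 81.
Offset 18: leading byte 0xF0 = 11110000 → 4-byte char #9 = F0 9D 91 92.
Leading byte 0xF0 = 11110000 matches 11110xxx → 4-byte sequence.
Byte 1: 0xF0 = 11110000, payload 000 (3 bits).
Byte 2: 0x9D = 10011101 (10xxxxxx ✓), payload 011101.
Byte 3: 0x91 = 10010001 (10xxxxxx ✓), payload 010001.
Byte 4: 0x92 = 10010010 (10xxxxxx ✓), payload 010010.
Concatenate: 000011101010001010010 = 0x1D452 (21 bits → U+1D452).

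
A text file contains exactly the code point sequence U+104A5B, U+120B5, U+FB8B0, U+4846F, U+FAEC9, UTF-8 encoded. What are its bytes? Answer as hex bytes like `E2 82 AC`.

U+104A5B: 4-byte form → F4 84 A9 9B.
U+120B5: 4-byte form → F0 92 82 B5.
U+FB8B0: 4-byte form → F3 BB A2 B0.
U+4846F: 4-byte form → F1 88 91 AF.
U+FAEC9: 4-byte form → F3 BA BB 89.
Concatenated (20 bytes): F4 84 A9 9B F0 92 82 B5 F3 BB A2 B0 F1 88 91 AF F3 BA BB 89.

F4 84 A9 9B F0 92 82 B5 F3 BB A2 B0 F1 88 91 AF F3 BA BB 89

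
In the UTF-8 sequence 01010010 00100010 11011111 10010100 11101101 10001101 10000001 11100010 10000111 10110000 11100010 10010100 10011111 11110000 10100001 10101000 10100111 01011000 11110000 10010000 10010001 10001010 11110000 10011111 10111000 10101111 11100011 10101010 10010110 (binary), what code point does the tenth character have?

U+1FE2F

Offset 0: leading byte 0x52 = 01010010 → 1-byte char #1 = 52.
Offset 1: leading byte 0x22 = 00100010 → 1-byte char #2 = 22.
Offset 2: leading byte 0xDF = 11011111 → 2-byte char #3 = DF 94.
Offset 4: leading byte 0xED = 11101101 → 3-byte char #4 = ED 8D 81.
Offset 7: leading byte 0xE2 = 11100010 → 3-byte char #5 = E2 87 B0.
Offset 10: leading byte 0xE2 = 11100010 → 3-byte char #6 = E2 94 9F.
Offset 13: leading byte 0xF0 = 11110000 → 4-byte char #7 = F0 A1 A8 A7.
Offset 17: leading byte 0x58 = 01011000 → 1-byte char #8 = 58.
Offset 18: leading byte 0xF0 = 11110000 → 4-byte char #9 = F0 90 91 8A.
Offset 22: leading byte 0xF0 = 11110000 → 4-byte char #10 = F0 9F B8 AF.
Leading byte 0xF0 = 11110000 matches 11110xxx → 4-byte sequence.
Byte 1: 0xF0 = 11110000, payload 000 (3 bits).
Byte 2: 0x9F = 10011111 (10xxxxxx ✓), payload 011111.
Byte 3: 0xB8 = 10111000 (10xxxxxx ✓), payload 111000.
Byte 4: 0xAF = 10101111 (10xxxxxx ✓), payload 101111.
Concatenate: 000011111111000101111 = 0x1FE2F (21 bits → U+1FE2F).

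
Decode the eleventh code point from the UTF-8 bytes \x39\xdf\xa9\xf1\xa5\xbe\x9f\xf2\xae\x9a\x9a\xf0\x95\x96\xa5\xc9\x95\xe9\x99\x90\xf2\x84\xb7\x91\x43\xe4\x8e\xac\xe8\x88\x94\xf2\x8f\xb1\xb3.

U+8214

Offset 0: leading byte 0x39 = 00111001 → 1-byte char #1 = 39.
Offset 1: leading byte 0xDF = 11011111 → 2-byte char #2 = DF A9.
Offset 3: leading byte 0xF1 = 11110001 → 4-byte char #3 = F1 A5 BE 9F.
Offset 7: leading byte 0xF2 = 11110010 → 4-byte char #4 = F2 AE 9A 9A.
Offset 11: leading byte 0xF0 = 11110000 → 4-byte char #5 = F0 95 96 A5.
Offset 15: leading byte 0xC9 = 11001001 → 2-byte char #6 = C9 95.
Offset 17: leading byte 0xE9 = 11101001 → 3-byte char #7 = E9 99 90.
Offset 20: leading byte 0xF2 = 11110010 → 4-byte char #8 = F2 84 B7 91.
Offset 24: leading byte 0x43 = 01000011 → 1-byte char #9 = 43.
Offset 25: leading byte 0xE4 = 11100100 → 3-byte char #10 = E4 8E AC.
Offset 28: leading byte 0xE8 = 11101000 → 3-byte char #11 = E8 88 94.
Leading byte 0xE8 = 11101000 matches 1110xxxx → 3-byte sequence.
Byte 1: 0xE8 = 11101000, payload 1000 (4 bits).
Byte 2: 0x88 = 10001000 (10xxxxxx ✓), payload 001000.
Byte 3: 0x94 = 10010100 (10xxxxxx ✓), payload 010100.
Concatenate: 1000001000010100 = 0x8214 (16 bits → U+8214).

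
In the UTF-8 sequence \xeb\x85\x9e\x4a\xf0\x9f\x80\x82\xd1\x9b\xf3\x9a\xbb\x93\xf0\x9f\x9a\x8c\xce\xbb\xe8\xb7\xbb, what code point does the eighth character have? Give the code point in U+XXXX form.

Offset 0: leading byte 0xEB = 11101011 → 3-byte char #1 = EB 85 9E.
Offset 3: leading byte 0x4A = 01001010 → 1-byte char #2 = 4A.
Offset 4: leading byte 0xF0 = 11110000 → 4-byte char #3 = F0 9F 80 82.
Offset 8: leading byte 0xD1 = 11010001 → 2-byte char #4 = D1 9B.
Offset 10: leading byte 0xF3 = 11110011 → 4-byte char #5 = F3 9A BB 93.
Offset 14: leading byte 0xF0 = 11110000 → 4-byte char #6 = F0 9F 9A 8C.
Offset 18: leading byte 0xCE = 11001110 → 2-byte char #7 = CE BB.
Offset 20: leading byte 0xE8 = 11101000 → 3-byte char #8 = E8 B7 BB.
Leading byte 0xE8 = 11101000 matches 1110xxxx → 3-byte sequence.
Byte 1: 0xE8 = 11101000, payload 1000 (4 bits).
Byte 2: 0xB7 = 10110111 (10xxxxxx ✓), payload 110111.
Byte 3: 0xBB = 10111011 (10xxxxxx ✓), payload 111011.
Concatenate: 1000110111111011 = 0x8DFB (16 bits → U+8DFB).

U+8DFB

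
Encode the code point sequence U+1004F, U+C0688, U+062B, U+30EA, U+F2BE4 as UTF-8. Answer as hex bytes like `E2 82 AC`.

F0 90 81 8F F3 80 9A 88 D8 AB E3 83 AA F3 B2 AF A4

U+1004F: 4-byte form → F0 90 81 8F.
U+C0688: 4-byte form → F3 80 9A 88.
U+062B: 2-byte form → D8 AB.
U+30EA: 3-byte form → E3 83 AA.
U+F2BE4: 4-byte form → F3 B2 AF A4.
Concatenated (17 bytes): F0 90 81 8F F3 80 9A 88 D8 AB E3 83 AA F3 B2 AF A4.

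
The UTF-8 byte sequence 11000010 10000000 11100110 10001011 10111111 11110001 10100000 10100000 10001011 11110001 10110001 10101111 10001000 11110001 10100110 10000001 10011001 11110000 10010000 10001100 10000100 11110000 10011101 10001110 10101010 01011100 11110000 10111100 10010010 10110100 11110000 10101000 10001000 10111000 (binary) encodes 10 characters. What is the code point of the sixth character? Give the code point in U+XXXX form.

Offset 0: leading byte 0xC2 = 11000010 → 2-byte char #1 = C2 80.
Offset 2: leading byte 0xE6 = 11100110 → 3-byte char #2 = E6 8B BF.
Offset 5: leading byte 0xF1 = 11110001 → 4-byte char #3 = F1 A0 A0 8B.
Offset 9: leading byte 0xF1 = 11110001 → 4-byte char #4 = F1 B1 AF 88.
Offset 13: leading byte 0xF1 = 11110001 → 4-byte char #5 = F1 A6 81 99.
Offset 17: leading byte 0xF0 = 11110000 → 4-byte char #6 = F0 90 8C 84.
Leading byte 0xF0 = 11110000 matches 11110xxx → 4-byte sequence.
Byte 1: 0xF0 = 11110000, payload 000 (3 bits).
Byte 2: 0x90 = 10010000 (10xxxxxx ✓), payload 010000.
Byte 3: 0x8C = 10001100 (10xxxxxx ✓), payload 001100.
Byte 4: 0x84 = 10000100 (10xxxxxx ✓), payload 000100.
Concatenate: 000010000001100000100 = 0x10304 (21 bits → U+10304).

U+10304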